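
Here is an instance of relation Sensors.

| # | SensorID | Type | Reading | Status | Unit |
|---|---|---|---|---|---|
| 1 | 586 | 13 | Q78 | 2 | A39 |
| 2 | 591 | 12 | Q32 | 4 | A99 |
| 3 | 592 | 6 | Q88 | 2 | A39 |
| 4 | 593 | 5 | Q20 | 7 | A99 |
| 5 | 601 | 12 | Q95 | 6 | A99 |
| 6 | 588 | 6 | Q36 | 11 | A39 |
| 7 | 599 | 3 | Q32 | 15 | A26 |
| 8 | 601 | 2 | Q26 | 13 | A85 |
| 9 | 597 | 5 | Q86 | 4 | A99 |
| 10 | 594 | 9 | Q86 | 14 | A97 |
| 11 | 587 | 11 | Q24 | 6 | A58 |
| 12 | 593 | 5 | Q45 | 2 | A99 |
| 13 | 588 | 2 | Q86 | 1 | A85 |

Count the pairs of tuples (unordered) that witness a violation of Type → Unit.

0

Type=12: all 2 rows agree on Unit — 0 pairs.
Type=6: all 2 rows agree on Unit — 0 pairs.
Type=5: all 3 rows agree on Unit — 0 pairs.
Type=2: all 2 rows agree on Unit — 0 pairs.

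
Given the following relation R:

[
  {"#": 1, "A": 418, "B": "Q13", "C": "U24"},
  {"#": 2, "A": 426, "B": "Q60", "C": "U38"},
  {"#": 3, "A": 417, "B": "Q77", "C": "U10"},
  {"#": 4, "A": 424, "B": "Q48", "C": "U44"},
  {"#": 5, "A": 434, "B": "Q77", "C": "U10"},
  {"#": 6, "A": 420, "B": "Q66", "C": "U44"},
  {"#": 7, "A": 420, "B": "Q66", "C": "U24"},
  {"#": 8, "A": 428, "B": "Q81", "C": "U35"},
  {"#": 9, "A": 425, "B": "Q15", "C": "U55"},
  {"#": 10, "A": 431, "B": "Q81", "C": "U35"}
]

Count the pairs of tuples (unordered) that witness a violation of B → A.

2

B=Q77: violating pairs (3,5) — 1 pair.
B=Q66: all 2 rows agree on A — 0 pairs.
B=Q81: violating pairs (8,10) — 1 pair.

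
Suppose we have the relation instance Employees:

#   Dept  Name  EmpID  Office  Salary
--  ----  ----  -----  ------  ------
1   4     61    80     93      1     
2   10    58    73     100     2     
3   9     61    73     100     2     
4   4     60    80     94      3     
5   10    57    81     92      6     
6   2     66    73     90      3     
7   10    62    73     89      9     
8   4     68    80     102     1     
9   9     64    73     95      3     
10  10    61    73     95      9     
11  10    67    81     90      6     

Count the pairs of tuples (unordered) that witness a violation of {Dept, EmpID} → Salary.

(Dept=4, EmpID=80): violating pairs (1,4), (4,8) — 2 pairs.
(Dept=10, EmpID=73): violating pairs (2,7), (2,10) — 2 pairs.
(Dept=9, EmpID=73): violating pairs (3,9) — 1 pair.
(Dept=10, EmpID=81): all 2 rows agree on Salary — 0 pairs.

5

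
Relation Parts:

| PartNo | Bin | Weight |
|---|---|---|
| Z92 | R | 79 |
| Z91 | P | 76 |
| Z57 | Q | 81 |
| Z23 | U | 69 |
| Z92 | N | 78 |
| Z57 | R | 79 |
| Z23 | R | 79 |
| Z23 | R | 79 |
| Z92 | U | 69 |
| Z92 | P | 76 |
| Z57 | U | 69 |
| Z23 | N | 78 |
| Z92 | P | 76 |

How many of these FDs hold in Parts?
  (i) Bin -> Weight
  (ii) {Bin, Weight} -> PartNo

1

(i) Bin -> Weight: every LHS value maps to a single RHS value — holds.
(ii) {Bin, Weight} -> PartNo: (Bin=R, Weight=79): 4 rows → PartNo takes values {Z92, Z57, Z23} — violation; (Bin=P, Weight=76): 3 rows → PartNo takes values {Z91, Z92} — violation; (Bin=U, Weight=69): 3 rows → PartNo takes values {Z23, Z92, Z57} — violation; (Bin=N, Weight=78): 2 rows → PartNo takes values {Z92, Z23} — violation — fails.
1 of the 2 dependencies holds.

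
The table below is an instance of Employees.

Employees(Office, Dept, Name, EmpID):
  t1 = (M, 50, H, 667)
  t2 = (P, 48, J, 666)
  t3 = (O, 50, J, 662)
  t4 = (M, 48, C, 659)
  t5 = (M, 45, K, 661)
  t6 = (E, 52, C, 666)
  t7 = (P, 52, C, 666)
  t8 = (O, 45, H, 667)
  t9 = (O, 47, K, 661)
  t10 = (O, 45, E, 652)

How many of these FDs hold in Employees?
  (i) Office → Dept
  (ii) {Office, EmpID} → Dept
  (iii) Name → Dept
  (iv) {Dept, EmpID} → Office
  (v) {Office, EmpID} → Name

0

(i) Office → Dept: Office=M: rows 1, 4, 5 → Dept takes values {50, 48, 45} — violation; Office=P: rows 2, 7 → Dept takes values {48, 52} — violation; Office=O: rows 3, 8, 9, 10 → Dept takes values {50, 45, 47} — violation — fails.
(ii) {Office, EmpID} → Dept: (Office=P, EmpID=666): rows 2, 7 → Dept takes values {48, 52} — violation — fails.
(iii) Name → Dept: Name=H: rows 1, 8 → Dept takes values {50, 45} — violation; Name=J: rows 2, 3 → Dept takes values {48, 50} — violation; Name=C: rows 4, 6, 7 → Dept takes values {48, 52} — violation; Name=K: rows 5, 9 → Dept takes values {45, 47} — violation — fails.
(iv) {Dept, EmpID} → Office: (Dept=52, EmpID=666): rows 6, 7 → Office takes values {E, P} — violation — fails.
(v) {Office, EmpID} → Name: (Office=P, EmpID=666): rows 2, 7 → Name takes values {J, C} — violation — fails.
None of the 5 dependencies hold.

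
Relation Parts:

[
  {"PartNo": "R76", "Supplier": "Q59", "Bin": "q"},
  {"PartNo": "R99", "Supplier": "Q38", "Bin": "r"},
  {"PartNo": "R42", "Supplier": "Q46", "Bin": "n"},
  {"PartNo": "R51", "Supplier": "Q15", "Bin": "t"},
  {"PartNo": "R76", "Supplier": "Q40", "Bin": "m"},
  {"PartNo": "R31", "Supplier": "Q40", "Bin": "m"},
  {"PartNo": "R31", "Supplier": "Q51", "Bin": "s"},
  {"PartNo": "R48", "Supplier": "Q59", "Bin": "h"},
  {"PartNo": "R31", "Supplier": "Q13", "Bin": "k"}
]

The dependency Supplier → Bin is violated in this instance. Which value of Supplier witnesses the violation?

Q59

Supplier=Q59: 2 rows → Bin takes values {q, h} — violation
Supplier=Q38: 1 row → Bin = r ✓
Supplier=Q46: 1 row → Bin = n ✓
Supplier=Q15: 1 row → Bin = t ✓
Supplier=Q40: 2 rows → Bin = m, m ✓
Supplier=Q51: 1 row → Bin = s ✓
Supplier=Q13: 1 row → Bin = k ✓
The only Supplier value with inconsistent Bin is Supplier=Q59.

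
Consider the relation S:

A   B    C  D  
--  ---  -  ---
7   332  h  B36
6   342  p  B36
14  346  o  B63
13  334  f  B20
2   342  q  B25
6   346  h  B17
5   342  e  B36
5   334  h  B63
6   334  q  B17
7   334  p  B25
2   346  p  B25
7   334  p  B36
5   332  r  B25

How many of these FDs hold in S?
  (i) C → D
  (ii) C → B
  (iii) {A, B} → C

1

(i) C → D: C=h: 3 rows → D takes values {B36, B17, B63} — violation; C=p: 4 rows → D takes values {B36, B25} — violation; C=q: 2 rows → D takes values {B25, B17} — violation — fails.
(ii) C → B: C=h: 3 rows → B takes values {332, 346, 334} — violation; C=p: 4 rows → B takes values {342, 334, 346} — violation; C=q: 2 rows → B takes values {342, 334} — violation — fails.
(iii) {A, B} → C: every LHS value maps to a single RHS value — holds.
1 of the 3 dependencies holds.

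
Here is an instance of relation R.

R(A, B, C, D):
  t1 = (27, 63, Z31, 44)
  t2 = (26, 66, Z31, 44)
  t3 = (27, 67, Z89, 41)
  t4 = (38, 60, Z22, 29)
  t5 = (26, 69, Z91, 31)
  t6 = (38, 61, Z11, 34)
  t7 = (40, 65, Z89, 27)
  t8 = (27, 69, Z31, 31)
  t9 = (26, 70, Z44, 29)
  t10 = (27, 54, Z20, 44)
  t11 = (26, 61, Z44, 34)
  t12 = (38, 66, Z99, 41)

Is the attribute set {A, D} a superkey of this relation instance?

Rows 1 and 10 have the same {A, D} value (A=27, D=44) but are distinct tuples, so {A, D} does not determine every attribute — not a superkey.

No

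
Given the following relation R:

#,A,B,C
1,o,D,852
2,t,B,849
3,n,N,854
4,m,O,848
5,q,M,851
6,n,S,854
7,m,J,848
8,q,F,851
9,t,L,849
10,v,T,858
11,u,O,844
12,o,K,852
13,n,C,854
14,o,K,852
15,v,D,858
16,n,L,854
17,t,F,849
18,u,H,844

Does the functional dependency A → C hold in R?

A=o: rows 1, 12, 14 → C = 852, 852, 852 ✓
A=t: rows 2, 9, 17 → C = 849, 849, 849 ✓
A=n: rows 3, 6, 13, 16 → C = 854, 854, 854, 854 ✓
A=m: rows 4, 7 → C = 848, 848 ✓
A=q: rows 5, 8 → C = 851, 851 ✓
A=v: rows 10, 15 → C = 858, 858 ✓
A=u: rows 11, 18 → C = 844, 844 ✓
Every A value is associated with a single C value, so A → C holds.

Yes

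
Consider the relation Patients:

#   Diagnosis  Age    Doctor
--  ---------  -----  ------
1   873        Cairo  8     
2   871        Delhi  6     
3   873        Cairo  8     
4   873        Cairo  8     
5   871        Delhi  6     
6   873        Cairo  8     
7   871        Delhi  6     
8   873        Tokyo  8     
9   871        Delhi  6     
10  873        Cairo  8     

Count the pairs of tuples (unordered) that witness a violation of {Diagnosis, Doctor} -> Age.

(Diagnosis=873, Doctor=8): violating pairs (1,8), (3,8), (4,8), (6,8), (8,10) — 5 pairs.
(Diagnosis=871, Doctor=6): all 4 rows agree on Age — 0 pairs.

5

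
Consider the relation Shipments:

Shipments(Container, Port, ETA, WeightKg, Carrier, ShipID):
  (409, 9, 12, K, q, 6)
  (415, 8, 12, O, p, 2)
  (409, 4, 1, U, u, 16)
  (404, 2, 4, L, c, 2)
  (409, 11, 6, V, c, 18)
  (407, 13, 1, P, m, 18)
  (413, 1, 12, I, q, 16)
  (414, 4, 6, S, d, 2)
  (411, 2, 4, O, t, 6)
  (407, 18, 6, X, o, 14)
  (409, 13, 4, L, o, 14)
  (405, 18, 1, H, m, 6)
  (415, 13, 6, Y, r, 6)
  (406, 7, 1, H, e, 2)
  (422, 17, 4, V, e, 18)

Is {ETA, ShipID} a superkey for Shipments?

Yes

All 15 rows have distinct {ETA, ShipID} values, so {ETA, ShipID} → (all attributes) holds and {ETA, ShipID} is a superkey.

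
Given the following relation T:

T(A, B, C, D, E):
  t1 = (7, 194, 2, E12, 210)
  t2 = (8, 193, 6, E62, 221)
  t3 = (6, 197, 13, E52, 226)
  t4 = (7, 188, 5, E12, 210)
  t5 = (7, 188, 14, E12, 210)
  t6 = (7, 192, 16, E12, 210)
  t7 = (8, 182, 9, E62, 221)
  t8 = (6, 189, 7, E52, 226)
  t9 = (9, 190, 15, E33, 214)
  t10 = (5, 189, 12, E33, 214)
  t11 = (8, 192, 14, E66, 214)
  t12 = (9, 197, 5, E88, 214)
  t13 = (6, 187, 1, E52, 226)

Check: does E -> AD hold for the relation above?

E=210: rows 1, 4, 5, 6 → {A,D} = (7, E12), (7, E12), (7, E12), (7, E12) ✓
E=221: rows 2, 7 → {A,D} = (8, E62), (8, E62) ✓
E=226: rows 3, 8, 13 → {A,D} = (6, E52), (6, E52), (6, E52) ✓
E=214: rows 9, 10, 11, 12 → {A,D} takes values {(9, E33), (5, E33), (8, E66), (9, E88)} — violation
Two rows agree on E but differ on AD, so E -> AD does not hold.

No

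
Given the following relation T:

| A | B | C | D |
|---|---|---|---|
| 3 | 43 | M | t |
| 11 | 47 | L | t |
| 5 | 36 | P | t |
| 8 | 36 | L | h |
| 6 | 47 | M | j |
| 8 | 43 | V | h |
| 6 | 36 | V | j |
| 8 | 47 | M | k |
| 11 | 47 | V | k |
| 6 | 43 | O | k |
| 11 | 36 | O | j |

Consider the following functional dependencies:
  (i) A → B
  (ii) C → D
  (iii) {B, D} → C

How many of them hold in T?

(i) A → B: A=11: 3 rows → B takes values {47, 36} — violation; A=8: 3 rows → B takes values {36, 43, 47} — violation; A=6: 3 rows → B takes values {47, 36, 43} — violation — fails.
(ii) C → D: C=M: 3 rows → D takes values {t, j, k} — violation; C=L: 2 rows → D takes values {t, h} — violation; C=V: 3 rows → D takes values {h, j, k} — violation; C=O: 2 rows → D takes values {k, j} — violation — fails.
(iii) {B, D} → C: (B=36, D=j): 2 rows → C takes values {V, O} — violation; (B=47, D=k): 2 rows → C takes values {M, V} — violation — fails.
None of the 3 dependencies hold.

0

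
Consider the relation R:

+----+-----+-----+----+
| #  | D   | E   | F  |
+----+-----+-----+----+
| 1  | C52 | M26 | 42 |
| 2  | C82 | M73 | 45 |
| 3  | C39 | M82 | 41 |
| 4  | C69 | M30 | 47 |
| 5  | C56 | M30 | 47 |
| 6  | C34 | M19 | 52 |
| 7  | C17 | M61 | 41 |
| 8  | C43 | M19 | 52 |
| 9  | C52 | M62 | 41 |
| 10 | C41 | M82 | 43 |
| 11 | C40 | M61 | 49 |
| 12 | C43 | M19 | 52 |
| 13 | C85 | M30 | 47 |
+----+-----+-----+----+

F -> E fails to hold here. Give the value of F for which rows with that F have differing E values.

F=42: row 1 → E = M26 ✓
F=45: row 2 → E = M73 ✓
F=41: rows 3, 7, 9 → E takes values {M82, M61, M62} — violation
F=47: rows 4, 5, 13 → E = M30, M30, M30 ✓
F=52: rows 6, 8, 12 → E = M19, M19, M19 ✓
F=43: row 10 → E = M82 ✓
F=49: row 11 → E = M61 ✓
The only F value with inconsistent E is F=41.

41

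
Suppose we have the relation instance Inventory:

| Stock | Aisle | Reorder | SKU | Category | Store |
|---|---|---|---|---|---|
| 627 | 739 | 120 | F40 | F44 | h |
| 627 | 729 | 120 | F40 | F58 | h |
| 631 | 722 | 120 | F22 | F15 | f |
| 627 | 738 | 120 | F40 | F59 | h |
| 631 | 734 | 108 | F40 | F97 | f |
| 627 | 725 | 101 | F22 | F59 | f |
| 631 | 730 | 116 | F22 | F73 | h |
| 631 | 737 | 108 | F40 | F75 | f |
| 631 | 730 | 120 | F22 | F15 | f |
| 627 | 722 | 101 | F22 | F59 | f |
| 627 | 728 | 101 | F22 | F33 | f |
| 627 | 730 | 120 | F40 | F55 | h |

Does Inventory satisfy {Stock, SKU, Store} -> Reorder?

(Stock=627, SKU=F40, Store=h): 4 rows → Reorder = 120, 120, 120, 120 ✓
(Stock=631, SKU=F22, Store=f): 2 rows → Reorder = 120, 120 ✓
(Stock=631, SKU=F40, Store=f): 2 rows → Reorder = 108, 108 ✓
(Stock=627, SKU=F22, Store=f): 3 rows → Reorder = 101, 101, 101 ✓
(Stock=631, SKU=F22, Store=h): 1 row → Reorder = 116 ✓
Every {Stock, SKU, Store} value is associated with a single Reorder value, so {Stock, SKU, Store} -> Reorder holds.

Yes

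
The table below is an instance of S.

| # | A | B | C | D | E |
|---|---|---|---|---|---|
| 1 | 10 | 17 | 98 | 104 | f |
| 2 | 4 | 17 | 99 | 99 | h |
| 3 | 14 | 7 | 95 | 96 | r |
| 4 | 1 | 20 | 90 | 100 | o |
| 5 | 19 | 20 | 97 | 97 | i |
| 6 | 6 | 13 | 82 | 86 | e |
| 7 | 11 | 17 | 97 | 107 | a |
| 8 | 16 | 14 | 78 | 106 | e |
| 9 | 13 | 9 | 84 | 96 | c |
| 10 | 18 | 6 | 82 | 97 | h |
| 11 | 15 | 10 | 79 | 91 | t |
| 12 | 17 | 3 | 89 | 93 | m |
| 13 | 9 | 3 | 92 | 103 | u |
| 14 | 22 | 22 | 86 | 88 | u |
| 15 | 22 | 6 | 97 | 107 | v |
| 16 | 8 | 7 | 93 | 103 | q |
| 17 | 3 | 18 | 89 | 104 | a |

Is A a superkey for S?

No

Rows 14 and 15 have the same A value A=22 but are distinct tuples, so A does not determine every attribute — not a superkey.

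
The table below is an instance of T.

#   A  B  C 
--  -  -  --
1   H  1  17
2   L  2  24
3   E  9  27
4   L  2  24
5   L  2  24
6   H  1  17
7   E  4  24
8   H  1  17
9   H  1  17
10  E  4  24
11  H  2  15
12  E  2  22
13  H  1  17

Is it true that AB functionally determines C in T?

Yes

(A=H, B=1): rows 1, 6, 8, 9, 13 → C = 17, 17, 17, 17, 17 ✓
(A=L, B=2): rows 2, 4, 5 → C = 24, 24, 24 ✓
(A=E, B=9): row 3 → C = 27 ✓
(A=E, B=4): rows 7, 10 → C = 24, 24 ✓
(A=H, B=2): row 11 → C = 15 ✓
(A=E, B=2): row 12 → C = 22 ✓
Every AB value is associated with a single C value, so AB → C holds.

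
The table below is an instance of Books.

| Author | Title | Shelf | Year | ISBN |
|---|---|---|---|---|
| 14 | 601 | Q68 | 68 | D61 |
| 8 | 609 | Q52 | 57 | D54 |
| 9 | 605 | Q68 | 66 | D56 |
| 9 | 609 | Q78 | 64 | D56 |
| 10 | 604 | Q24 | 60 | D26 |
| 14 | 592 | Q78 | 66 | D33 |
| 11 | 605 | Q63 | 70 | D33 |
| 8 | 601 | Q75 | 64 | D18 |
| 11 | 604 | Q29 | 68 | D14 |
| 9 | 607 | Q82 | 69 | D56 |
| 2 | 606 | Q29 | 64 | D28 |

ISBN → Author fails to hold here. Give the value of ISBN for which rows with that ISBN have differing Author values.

D33

ISBN=D61: 1 row → Author = 14 ✓
ISBN=D54: 1 row → Author = 8 ✓
ISBN=D56: 3 rows → Author = 9, 9, 9 ✓
ISBN=D26: 1 row → Author = 10 ✓
ISBN=D33: 2 rows → Author takes values {14, 11} — violation
ISBN=D18: 1 row → Author = 8 ✓
ISBN=D14: 1 row → Author = 11 ✓
ISBN=D28: 1 row → Author = 2 ✓
The only ISBN value with inconsistent Author is ISBN=D33.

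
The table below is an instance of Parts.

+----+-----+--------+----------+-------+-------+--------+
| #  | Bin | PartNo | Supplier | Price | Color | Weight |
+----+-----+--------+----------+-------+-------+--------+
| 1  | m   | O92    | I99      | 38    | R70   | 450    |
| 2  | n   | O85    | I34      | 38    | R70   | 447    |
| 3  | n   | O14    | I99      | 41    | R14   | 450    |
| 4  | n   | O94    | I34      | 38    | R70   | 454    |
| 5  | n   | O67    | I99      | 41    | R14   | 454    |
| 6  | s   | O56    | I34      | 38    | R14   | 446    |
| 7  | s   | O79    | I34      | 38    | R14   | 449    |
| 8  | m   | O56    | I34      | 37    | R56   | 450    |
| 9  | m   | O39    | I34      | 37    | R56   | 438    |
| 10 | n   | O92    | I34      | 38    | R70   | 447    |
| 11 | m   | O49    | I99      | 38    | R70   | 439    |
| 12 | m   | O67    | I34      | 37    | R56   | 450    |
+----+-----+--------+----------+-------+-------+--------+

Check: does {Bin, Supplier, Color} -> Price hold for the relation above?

Yes

(Bin=m, Supplier=I99, Color=R70): rows 1, 11 → Price = 38, 38 ✓
(Bin=n, Supplier=I34, Color=R70): rows 2, 4, 10 → Price = 38, 38, 38 ✓
(Bin=n, Supplier=I99, Color=R14): rows 3, 5 → Price = 41, 41 ✓
(Bin=s, Supplier=I34, Color=R14): rows 6, 7 → Price = 38, 38 ✓
(Bin=m, Supplier=I34, Color=R56): rows 8, 9, 12 → Price = 37, 37, 37 ✓
Every {Bin, Supplier, Color} value is associated with a single Price value, so {Bin, Supplier, Color} -> Price holds.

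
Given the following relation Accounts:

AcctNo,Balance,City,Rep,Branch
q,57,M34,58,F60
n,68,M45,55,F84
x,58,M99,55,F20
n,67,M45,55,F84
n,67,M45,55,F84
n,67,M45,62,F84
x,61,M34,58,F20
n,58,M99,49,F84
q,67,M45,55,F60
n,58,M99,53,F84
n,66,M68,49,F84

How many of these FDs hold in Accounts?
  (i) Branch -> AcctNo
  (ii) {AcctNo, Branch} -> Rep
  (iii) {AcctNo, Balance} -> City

(i) Branch -> AcctNo: every LHS value maps to a single RHS value — holds.
(ii) {AcctNo, Branch} -> Rep: (AcctNo=q, Branch=F60): 2 rows → Rep takes values {58, 55} — violation; (AcctNo=n, Branch=F84): 7 rows → Rep takes values {55, 62, 49, 53} — violation; (AcctNo=x, Branch=F20): 2 rows → Rep takes values {55, 58} — violation — fails.
(iii) {AcctNo, Balance} -> City: every LHS value maps to a single RHS value — holds.
2 of the 3 dependencies hold.

2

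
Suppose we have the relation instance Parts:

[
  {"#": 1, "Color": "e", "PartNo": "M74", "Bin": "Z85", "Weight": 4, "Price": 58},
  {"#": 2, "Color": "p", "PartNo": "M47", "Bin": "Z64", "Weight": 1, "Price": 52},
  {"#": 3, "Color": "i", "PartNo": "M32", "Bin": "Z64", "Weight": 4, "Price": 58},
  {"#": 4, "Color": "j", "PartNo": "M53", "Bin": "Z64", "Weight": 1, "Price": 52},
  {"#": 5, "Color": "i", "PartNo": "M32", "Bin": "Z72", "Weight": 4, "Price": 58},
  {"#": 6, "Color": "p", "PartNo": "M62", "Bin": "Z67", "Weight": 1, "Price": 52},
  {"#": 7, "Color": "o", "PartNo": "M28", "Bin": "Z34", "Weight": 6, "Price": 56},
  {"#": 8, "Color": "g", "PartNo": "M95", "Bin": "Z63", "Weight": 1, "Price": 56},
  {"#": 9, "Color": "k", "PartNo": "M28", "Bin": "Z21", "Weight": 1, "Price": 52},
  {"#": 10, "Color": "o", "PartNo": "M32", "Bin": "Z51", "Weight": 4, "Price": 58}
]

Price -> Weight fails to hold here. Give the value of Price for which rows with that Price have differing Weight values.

56

Price=58: rows 1, 3, 5, 10 → Weight = 4, 4, 4, 4 ✓
Price=52: rows 2, 4, 6, 9 → Weight = 1, 1, 1, 1 ✓
Price=56: rows 7, 8 → Weight takes values {6, 1} — violation
The only Price value with inconsistent Weight is Price=56.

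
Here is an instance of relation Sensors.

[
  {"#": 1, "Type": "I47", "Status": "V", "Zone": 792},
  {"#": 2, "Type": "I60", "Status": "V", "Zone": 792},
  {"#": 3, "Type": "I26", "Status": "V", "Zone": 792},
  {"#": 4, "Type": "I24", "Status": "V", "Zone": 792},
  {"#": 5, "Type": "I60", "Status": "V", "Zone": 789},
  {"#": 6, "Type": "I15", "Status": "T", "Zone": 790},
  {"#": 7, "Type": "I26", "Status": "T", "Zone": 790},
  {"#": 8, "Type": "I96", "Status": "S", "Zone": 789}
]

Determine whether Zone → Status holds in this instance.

Zone=792: rows 1, 2, 3, 4 → Status = V, V, V, V ✓
Zone=789: rows 5, 8 → Status takes values {V, S} — violation
Zone=790: rows 6, 7 → Status = T, T ✓
Two rows agree on Zone but differ on Status, so Zone → Status does not hold.

No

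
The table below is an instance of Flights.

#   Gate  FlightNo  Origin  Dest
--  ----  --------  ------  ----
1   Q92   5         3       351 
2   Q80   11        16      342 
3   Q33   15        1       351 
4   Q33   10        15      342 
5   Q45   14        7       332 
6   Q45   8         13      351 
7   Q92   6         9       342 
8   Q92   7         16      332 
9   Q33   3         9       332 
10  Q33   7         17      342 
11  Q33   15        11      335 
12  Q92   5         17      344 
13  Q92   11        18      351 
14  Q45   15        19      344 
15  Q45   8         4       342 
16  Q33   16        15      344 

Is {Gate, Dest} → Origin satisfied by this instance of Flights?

(Gate=Q92, Dest=351): rows 1, 13 → Origin takes values {3, 18} — violation
(Gate=Q80, Dest=342): row 2 → Origin = 16 ✓
(Gate=Q33, Dest=351): row 3 → Origin = 1 ✓
(Gate=Q33, Dest=342): rows 4, 10 → Origin takes values {15, 17} — violation
(Gate=Q45, Dest=332): row 5 → Origin = 7 ✓
(Gate=Q45, Dest=351): row 6 → Origin = 13 ✓
(Gate=Q92, Dest=342): row 7 → Origin = 9 ✓
(Gate=Q92, Dest=332): row 8 → Origin = 16 ✓
(Gate=Q33, Dest=332): row 9 → Origin = 9 ✓
(Gate=Q33, Dest=335): row 11 → Origin = 11 ✓
(Gate=Q92, Dest=344): row 12 → Origin = 17 ✓
(Gate=Q45, Dest=344): row 14 → Origin = 19 ✓
(Gate=Q45, Dest=342): row 15 → Origin = 4 ✓
(Gate=Q33, Dest=344): row 16 → Origin = 15 ✓
Two rows agree on {Gate, Dest} but differ on Origin, so {Gate, Dest} → Origin does not hold.

No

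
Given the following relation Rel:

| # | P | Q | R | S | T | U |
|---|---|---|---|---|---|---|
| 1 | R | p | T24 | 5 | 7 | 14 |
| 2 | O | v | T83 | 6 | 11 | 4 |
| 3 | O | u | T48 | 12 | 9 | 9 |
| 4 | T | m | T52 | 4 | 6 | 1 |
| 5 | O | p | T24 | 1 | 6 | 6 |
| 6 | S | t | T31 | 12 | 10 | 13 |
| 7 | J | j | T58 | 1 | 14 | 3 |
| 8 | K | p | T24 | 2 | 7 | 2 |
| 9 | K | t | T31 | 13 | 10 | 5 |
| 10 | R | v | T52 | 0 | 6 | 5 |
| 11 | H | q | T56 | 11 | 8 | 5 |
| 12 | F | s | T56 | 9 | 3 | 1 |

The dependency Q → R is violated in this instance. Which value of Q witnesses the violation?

v

Q=p: rows 1, 5, 8 → R = T24, T24, T24 ✓
Q=v: rows 2, 10 → R takes values {T83, T52} — violation
Q=u: row 3 → R = T48 ✓
Q=m: row 4 → R = T52 ✓
Q=t: rows 6, 9 → R = T31, T31 ✓
Q=j: row 7 → R = T58 ✓
Q=q: row 11 → R = T56 ✓
Q=s: row 12 → R = T56 ✓
The only Q value with inconsistent R is Q=v.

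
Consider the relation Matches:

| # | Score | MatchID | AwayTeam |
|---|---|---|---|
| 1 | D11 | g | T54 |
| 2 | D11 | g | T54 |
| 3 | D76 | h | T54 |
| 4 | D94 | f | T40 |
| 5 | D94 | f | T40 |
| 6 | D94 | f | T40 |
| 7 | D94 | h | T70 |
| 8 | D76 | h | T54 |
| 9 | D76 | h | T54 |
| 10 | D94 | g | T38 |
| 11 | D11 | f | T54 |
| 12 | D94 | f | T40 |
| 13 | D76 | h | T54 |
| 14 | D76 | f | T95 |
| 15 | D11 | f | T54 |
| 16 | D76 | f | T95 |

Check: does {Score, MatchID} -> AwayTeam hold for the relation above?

(Score=D11, MatchID=g): rows 1, 2 → AwayTeam = T54, T54 ✓
(Score=D76, MatchID=h): rows 3, 8, 9, 13 → AwayTeam = T54, T54, T54, T54 ✓
(Score=D94, MatchID=f): rows 4, 5, 6, 12 → AwayTeam = T40, T40, T40, T40 ✓
(Score=D94, MatchID=h): row 7 → AwayTeam = T70 ✓
(Score=D94, MatchID=g): row 10 → AwayTeam = T38 ✓
(Score=D11, MatchID=f): rows 11, 15 → AwayTeam = T54, T54 ✓
(Score=D76, MatchID=f): rows 14, 16 → AwayTeam = T95, T95 ✓
Every {Score, MatchID} value is associated with a single AwayTeam value, so {Score, MatchID} -> AwayTeam holds.

Yes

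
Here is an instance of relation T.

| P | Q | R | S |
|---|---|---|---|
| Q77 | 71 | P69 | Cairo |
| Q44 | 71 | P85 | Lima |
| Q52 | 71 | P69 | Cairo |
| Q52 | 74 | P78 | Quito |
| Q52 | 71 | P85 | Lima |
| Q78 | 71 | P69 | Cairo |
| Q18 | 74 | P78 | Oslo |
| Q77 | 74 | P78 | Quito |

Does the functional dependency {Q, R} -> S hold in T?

(Q=71, R=P69): 3 rows → S = Cairo, Cairo, Cairo ✓
(Q=71, R=P85): 2 rows → S = Lima, Lima ✓
(Q=74, R=P78): 3 rows → S takes values {Quito, Oslo} — violation
Two rows agree on {Q, R} but differ on S, so {Q, R} -> S does not hold.

No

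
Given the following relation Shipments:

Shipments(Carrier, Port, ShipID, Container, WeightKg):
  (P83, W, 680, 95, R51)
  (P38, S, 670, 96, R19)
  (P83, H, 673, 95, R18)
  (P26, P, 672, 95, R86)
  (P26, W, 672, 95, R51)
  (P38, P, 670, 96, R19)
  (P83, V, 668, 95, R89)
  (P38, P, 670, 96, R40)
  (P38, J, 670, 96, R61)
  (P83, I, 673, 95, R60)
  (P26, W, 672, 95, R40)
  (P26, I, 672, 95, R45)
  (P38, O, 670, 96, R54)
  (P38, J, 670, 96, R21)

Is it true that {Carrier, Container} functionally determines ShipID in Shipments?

(Carrier=P83, Container=95): 4 rows → ShipID takes values {680, 673, 668} — violation
(Carrier=P38, Container=96): 6 rows → ShipID = 670, 670, 670, 670, 670, 670 ✓
(Carrier=P26, Container=95): 4 rows → ShipID = 672, 672, 672, 672 ✓
Two rows agree on {Carrier, Container} but differ on ShipID, so {Carrier, Container} → ShipID does not hold.

No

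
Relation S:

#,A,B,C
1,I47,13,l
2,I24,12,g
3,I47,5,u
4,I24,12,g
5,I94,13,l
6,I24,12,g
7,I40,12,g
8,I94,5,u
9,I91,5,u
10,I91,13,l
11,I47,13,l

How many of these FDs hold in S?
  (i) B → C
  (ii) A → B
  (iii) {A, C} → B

(i) B → C: every LHS value maps to a single RHS value — holds.
(ii) A → B: A=I47: rows 1, 3, 11 → B takes values {13, 5} — violation; A=I94: rows 5, 8 → B takes values {13, 5} — violation; A=I91: rows 9, 10 → B takes values {5, 13} — violation — fails.
(iii) {A, C} → B: every LHS value maps to a single RHS value — holds.
2 of the 3 dependencies hold.

2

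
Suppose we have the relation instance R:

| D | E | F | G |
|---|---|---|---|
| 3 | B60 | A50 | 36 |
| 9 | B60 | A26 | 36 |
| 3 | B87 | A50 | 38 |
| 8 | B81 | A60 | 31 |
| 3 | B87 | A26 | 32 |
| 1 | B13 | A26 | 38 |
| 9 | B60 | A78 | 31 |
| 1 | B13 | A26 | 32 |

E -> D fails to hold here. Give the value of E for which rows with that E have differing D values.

B60

E=B60: 3 rows → D takes values {3, 9} — violation
E=B87: 2 rows → D = 3, 3 ✓
E=B81: 1 row → D = 8 ✓
E=B13: 2 rows → D = 1, 1 ✓
The only E value with inconsistent D is E=B60.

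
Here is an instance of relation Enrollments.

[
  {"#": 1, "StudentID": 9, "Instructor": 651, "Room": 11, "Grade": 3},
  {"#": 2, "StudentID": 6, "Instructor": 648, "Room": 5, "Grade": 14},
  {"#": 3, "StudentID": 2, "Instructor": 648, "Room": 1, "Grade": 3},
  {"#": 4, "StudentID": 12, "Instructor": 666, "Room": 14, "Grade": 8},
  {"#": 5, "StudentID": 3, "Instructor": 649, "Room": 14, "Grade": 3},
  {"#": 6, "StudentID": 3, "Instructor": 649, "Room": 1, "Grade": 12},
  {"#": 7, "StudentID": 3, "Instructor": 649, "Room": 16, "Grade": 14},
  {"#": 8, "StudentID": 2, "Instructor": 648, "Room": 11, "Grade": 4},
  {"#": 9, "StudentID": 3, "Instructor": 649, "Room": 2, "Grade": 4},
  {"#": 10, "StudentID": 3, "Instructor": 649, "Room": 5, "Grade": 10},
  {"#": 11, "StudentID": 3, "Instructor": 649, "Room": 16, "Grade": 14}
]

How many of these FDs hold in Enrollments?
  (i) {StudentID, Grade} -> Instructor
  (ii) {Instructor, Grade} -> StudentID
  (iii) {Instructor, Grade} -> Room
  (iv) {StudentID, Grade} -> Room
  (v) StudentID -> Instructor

(i) {StudentID, Grade} -> Instructor: every LHS value maps to a single RHS value — holds.
(ii) {Instructor, Grade} -> StudentID: every LHS value maps to a single RHS value — holds.
(iii) {Instructor, Grade} -> Room: every LHS value maps to a single RHS value — holds.
(iv) {StudentID, Grade} -> Room: every LHS value maps to a single RHS value — holds.
(v) StudentID -> Instructor: every LHS value maps to a single RHS value — holds.
5 of the 5 dependencies hold.

5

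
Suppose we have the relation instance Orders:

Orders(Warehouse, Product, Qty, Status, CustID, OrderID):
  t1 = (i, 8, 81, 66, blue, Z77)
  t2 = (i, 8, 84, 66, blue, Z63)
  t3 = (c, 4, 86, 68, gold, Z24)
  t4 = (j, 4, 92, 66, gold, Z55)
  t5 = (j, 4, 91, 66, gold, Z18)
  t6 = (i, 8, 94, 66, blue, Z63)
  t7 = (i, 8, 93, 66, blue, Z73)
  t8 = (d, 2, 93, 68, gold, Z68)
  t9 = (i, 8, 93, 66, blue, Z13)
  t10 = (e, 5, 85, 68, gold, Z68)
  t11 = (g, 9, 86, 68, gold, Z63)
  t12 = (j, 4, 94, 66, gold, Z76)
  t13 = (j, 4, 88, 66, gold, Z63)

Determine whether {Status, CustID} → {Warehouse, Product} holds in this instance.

No

(Status=66, CustID=blue): rows 1, 2, 6, 7, 9 → {Warehouse,Product} = (i, 8), (i, 8), (i, 8), (i, 8), (i, 8) ✓
(Status=68, CustID=gold): rows 3, 8, 10, 11 → {Warehouse,Product} takes values {(c, 4), (d, 2), (e, 5), (g, 9)} — violation
(Status=66, CustID=gold): rows 4, 5, 12, 13 → {Warehouse,Product} = (j, 4), (j, 4), (j, 4), (j, 4) ✓
Two rows agree on {Status, CustID} but differ on {Warehouse, Product}, so {Status, CustID} → {Warehouse, Product} does not hold.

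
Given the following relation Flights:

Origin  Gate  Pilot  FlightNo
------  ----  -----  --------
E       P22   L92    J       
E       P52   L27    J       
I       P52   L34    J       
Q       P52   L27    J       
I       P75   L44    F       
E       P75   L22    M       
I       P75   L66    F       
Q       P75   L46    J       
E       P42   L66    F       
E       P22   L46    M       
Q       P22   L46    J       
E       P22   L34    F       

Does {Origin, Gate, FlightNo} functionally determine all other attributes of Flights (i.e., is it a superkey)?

Two distinct rows share (Origin=I, Gate=P75, FlightNo=F), so {Origin, Gate, FlightNo} does not determine every attribute — not a superkey.

No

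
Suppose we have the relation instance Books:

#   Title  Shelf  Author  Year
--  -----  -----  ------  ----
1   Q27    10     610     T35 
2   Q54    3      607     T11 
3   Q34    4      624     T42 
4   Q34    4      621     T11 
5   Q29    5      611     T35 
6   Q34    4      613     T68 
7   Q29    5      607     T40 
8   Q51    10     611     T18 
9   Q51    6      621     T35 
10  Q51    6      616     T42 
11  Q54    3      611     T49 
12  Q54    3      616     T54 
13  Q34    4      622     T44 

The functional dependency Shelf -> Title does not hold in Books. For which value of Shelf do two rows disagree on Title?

Shelf=10: rows 1, 8 → Title takes values {Q27, Q51} — violation
Shelf=3: rows 2, 11, 12 → Title = Q54, Q54, Q54 ✓
Shelf=4: rows 3, 4, 6, 13 → Title = Q34, Q34, Q34, Q34 ✓
Shelf=5: rows 5, 7 → Title = Q29, Q29 ✓
Shelf=6: rows 9, 10 → Title = Q51, Q51 ✓
The only Shelf value with inconsistent Title is Shelf=10.

10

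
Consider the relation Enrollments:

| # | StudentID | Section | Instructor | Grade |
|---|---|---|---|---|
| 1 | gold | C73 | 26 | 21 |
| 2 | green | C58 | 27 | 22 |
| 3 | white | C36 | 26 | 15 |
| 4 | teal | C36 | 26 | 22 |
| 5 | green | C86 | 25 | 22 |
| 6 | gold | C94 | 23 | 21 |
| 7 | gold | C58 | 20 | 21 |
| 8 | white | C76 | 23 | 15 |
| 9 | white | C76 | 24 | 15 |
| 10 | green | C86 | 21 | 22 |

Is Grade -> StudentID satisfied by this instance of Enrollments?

Grade=21: rows 1, 6, 7 → StudentID = gold, gold, gold ✓
Grade=22: rows 2, 4, 5, 10 → StudentID takes values {green, teal} — violation
Grade=15: rows 3, 8, 9 → StudentID = white, white, white ✓
Two rows agree on Grade but differ on StudentID, so Grade -> StudentID does not hold.

No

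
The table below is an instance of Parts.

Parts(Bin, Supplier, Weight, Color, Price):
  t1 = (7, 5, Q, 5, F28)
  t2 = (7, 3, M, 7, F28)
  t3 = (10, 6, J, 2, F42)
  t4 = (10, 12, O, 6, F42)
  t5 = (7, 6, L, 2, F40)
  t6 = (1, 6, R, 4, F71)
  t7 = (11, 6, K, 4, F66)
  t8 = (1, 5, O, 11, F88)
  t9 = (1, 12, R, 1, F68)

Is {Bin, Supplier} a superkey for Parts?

All 9 rows have distinct {Bin, Supplier} values, so {Bin, Supplier} → (all attributes) holds and {Bin, Supplier} is a superkey.

Yes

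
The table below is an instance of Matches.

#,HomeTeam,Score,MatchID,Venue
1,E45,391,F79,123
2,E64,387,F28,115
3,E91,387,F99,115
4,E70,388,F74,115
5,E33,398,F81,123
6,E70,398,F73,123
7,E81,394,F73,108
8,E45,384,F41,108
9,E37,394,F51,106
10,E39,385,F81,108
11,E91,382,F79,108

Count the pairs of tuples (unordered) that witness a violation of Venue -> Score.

10

Venue=123: violating pairs (1,5), (1,6) — 2 pairs.
Venue=115: violating pairs (2,4), (3,4) — 2 pairs.
Venue=108: violating pairs (7,8), (7,10), (7,11), (8,10), (8,11), (10,11) — 6 pairs.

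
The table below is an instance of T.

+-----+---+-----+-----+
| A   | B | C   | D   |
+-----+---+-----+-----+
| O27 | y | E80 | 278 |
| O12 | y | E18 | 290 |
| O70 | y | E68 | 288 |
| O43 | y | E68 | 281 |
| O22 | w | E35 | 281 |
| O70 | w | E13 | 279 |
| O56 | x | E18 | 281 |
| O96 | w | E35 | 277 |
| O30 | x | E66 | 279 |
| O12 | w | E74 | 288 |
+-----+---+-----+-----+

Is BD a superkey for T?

Yes

All 10 rows have distinct BD values, so BD → (all attributes) holds and BD is a superkey.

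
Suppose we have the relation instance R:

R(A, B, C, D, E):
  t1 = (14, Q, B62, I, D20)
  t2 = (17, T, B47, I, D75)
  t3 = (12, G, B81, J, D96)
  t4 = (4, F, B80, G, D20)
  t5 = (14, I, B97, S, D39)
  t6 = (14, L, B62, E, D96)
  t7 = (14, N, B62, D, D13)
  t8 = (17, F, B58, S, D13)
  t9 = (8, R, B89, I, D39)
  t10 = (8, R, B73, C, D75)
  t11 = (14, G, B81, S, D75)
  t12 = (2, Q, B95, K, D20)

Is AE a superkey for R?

Yes

All 12 rows have distinct AE values, so AE → (all attributes) holds and AE is a superkey.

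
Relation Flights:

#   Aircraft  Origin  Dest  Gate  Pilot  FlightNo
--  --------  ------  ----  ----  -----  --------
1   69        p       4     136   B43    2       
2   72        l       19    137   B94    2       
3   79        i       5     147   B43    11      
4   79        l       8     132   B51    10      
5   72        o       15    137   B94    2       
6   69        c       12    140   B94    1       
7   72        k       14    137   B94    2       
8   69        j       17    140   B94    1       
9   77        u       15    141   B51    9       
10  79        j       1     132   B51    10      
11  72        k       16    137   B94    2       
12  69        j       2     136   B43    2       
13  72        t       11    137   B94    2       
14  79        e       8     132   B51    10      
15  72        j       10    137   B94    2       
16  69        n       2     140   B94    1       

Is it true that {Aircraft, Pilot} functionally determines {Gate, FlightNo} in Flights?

(Aircraft=69, Pilot=B43): rows 1, 12 → {Gate,FlightNo} = (136, 2), (136, 2) ✓
(Aircraft=72, Pilot=B94): rows 2, 5, 7, 11, 13, 15 → {Gate,FlightNo} = (137, 2), (137, 2), (137, 2), (137, 2), (137, 2), (137, 2) ✓
(Aircraft=79, Pilot=B43): row 3 → {Gate,FlightNo} = (147, 11) ✓
(Aircraft=79, Pilot=B51): rows 4, 10, 14 → {Gate,FlightNo} = (132, 10), (132, 10), (132, 10) ✓
(Aircraft=69, Pilot=B94): rows 6, 8, 16 → {Gate,FlightNo} = (140, 1), (140, 1), (140, 1) ✓
(Aircraft=77, Pilot=B51): row 9 → {Gate,FlightNo} = (141, 9) ✓
Every {Aircraft, Pilot} value is associated with a single {Gate, FlightNo} value, so {Aircraft, Pilot} -> {Gate, FlightNo} holds.

Yes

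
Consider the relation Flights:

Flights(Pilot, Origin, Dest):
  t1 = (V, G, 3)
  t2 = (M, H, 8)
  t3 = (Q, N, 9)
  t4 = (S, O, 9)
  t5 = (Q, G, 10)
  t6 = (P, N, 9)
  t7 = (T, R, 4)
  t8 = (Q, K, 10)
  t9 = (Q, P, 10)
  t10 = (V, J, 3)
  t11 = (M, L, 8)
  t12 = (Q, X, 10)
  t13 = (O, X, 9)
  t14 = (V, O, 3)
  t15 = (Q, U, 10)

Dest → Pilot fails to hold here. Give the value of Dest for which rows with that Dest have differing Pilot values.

9

Dest=3: rows 1, 10, 14 → Pilot = V, V, V ✓
Dest=8: rows 2, 11 → Pilot = M, M ✓
Dest=9: rows 3, 4, 6, 13 → Pilot takes values {Q, S, P, O} — violation
Dest=10: rows 5, 8, 9, 12, 15 → Pilot = Q, Q, Q, Q, Q ✓
Dest=4: row 7 → Pilot = T ✓
The only Dest value with inconsistent Pilot is Dest=9.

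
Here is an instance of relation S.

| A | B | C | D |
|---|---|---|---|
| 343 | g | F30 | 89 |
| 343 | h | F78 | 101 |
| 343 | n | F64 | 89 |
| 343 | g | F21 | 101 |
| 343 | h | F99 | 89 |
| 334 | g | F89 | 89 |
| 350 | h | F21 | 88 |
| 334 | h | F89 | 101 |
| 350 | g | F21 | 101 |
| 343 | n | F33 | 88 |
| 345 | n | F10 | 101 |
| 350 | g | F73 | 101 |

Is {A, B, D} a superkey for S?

No

Two distinct rows share (A=350, B=g, D=101), so {A, B, D} does not determine every attribute — not a superkey.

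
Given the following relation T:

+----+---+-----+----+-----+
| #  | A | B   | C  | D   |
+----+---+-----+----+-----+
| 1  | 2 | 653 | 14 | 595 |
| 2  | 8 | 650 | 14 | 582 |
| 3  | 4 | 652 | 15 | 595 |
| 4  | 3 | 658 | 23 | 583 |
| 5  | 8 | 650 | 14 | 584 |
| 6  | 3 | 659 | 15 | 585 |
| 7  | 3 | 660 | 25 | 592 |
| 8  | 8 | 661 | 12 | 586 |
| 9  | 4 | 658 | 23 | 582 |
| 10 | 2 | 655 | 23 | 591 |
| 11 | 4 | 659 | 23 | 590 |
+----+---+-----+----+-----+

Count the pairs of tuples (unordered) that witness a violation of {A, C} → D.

2

(A=8, C=14): violating pairs (2,5) — 1 pair.
(A=4, C=23): violating pairs (9,11) — 1 pair.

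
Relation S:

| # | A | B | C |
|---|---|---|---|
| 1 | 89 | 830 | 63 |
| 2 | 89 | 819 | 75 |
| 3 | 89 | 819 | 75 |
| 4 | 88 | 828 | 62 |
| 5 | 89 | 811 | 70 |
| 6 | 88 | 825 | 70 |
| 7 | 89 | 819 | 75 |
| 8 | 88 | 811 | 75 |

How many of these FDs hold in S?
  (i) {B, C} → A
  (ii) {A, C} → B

2

(i) {B, C} → A: every LHS value maps to a single RHS value — holds.
(ii) {A, C} → B: every LHS value maps to a single RHS value — holds.
2 of the 2 dependencies hold.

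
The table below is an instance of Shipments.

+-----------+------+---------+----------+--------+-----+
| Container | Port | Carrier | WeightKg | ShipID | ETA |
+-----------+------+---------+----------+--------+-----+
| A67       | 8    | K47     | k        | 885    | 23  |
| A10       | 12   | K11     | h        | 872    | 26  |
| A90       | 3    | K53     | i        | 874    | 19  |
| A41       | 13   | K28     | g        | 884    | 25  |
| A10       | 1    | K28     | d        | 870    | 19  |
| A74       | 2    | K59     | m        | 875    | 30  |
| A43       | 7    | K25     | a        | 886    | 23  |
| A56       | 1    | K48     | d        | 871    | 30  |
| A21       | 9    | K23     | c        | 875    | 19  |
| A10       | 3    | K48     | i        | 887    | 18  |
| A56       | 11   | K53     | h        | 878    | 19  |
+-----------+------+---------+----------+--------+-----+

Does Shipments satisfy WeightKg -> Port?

No

WeightKg=k: 1 row → Port = 8 ✓
WeightKg=h: 2 rows → Port takes values {12, 11} — violation
WeightKg=i: 2 rows → Port = 3, 3 ✓
WeightKg=g: 1 row → Port = 13 ✓
WeightKg=d: 2 rows → Port = 1, 1 ✓
WeightKg=m: 1 row → Port = 2 ✓
WeightKg=a: 1 row → Port = 7 ✓
WeightKg=c: 1 row → Port = 9 ✓
Two rows agree on WeightKg but differ on Port, so WeightKg -> Port does not hold.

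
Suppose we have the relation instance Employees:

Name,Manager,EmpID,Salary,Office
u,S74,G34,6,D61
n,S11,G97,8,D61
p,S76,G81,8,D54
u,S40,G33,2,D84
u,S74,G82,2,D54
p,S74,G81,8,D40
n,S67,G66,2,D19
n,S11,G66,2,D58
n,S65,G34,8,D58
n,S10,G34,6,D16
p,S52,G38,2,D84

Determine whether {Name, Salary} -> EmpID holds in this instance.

(Name=u, Salary=6): 1 row → EmpID = G34 ✓
(Name=n, Salary=8): 2 rows → EmpID takes values {G97, G34} — violation
(Name=p, Salary=8): 2 rows → EmpID = G81, G81 ✓
(Name=u, Salary=2): 2 rows → EmpID takes values {G33, G82} — violation
(Name=n, Salary=2): 2 rows → EmpID = G66, G66 ✓
(Name=n, Salary=6): 1 row → EmpID = G34 ✓
(Name=p, Salary=2): 1 row → EmpID = G38 ✓
Two rows agree on {Name, Salary} but differ on EmpID, so {Name, Salary} -> EmpID does not hold.

No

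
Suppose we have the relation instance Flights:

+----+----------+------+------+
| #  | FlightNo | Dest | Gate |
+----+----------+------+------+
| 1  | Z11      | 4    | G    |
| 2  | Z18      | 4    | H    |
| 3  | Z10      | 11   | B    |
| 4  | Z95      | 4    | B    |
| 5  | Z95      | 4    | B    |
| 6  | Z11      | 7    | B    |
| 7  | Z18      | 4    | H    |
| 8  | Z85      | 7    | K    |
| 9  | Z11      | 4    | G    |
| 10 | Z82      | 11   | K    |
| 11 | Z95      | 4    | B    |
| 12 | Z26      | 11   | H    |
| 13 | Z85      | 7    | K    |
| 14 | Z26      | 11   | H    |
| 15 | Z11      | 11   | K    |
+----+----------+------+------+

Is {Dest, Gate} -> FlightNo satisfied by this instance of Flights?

No

(Dest=4, Gate=G): rows 1, 9 → FlightNo = Z11, Z11 ✓
(Dest=4, Gate=H): rows 2, 7 → FlightNo = Z18, Z18 ✓
(Dest=11, Gate=B): row 3 → FlightNo = Z10 ✓
(Dest=4, Gate=B): rows 4, 5, 11 → FlightNo = Z95, Z95, Z95 ✓
(Dest=7, Gate=B): row 6 → FlightNo = Z11 ✓
(Dest=7, Gate=K): rows 8, 13 → FlightNo = Z85, Z85 ✓
(Dest=11, Gate=K): rows 10, 15 → FlightNo takes values {Z82, Z11} — violation
(Dest=11, Gate=H): rows 12, 14 → FlightNo = Z26, Z26 ✓
Two rows agree on {Dest, Gate} but differ on FlightNo, so {Dest, Gate} -> FlightNo does not hold.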